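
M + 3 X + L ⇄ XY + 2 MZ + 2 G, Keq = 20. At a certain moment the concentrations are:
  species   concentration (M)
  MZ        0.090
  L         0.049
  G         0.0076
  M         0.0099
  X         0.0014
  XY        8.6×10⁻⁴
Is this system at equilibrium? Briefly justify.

no; Q > K, reaction proceeds in reverse

Q = [XY]·[MZ]²·[G]² / ([M]·[X]³·[L]) = (8.6×10⁻⁴)·(0.090)²·(0.0076)² / ((0.0099)·(0.0014)³·(0.049)) = 300
Q = 300 > Keq = 20: net reverse reaction.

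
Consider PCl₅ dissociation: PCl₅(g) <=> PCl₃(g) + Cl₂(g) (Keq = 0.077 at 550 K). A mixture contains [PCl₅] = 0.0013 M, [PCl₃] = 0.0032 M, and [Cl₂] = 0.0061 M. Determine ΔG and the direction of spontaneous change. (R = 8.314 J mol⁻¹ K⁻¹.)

Q = [PCl₃]·[Cl₂] / [PCl₅] = (0.0032)·(0.0061) / (0.0013) = 0.0150
ΔG = RT ln(Q/Keq) = (8.314 J mol⁻¹ K⁻¹)(550 K) × ln(0.0150/0.077)
   = (4.573 kJ/mol)(-1.636) = -7.48 kJ/mol
ΔG < 0, so the forward reaction is spontaneous (proceeds forward).

ΔG = -7.48 kJ/mol; the forward reaction is spontaneous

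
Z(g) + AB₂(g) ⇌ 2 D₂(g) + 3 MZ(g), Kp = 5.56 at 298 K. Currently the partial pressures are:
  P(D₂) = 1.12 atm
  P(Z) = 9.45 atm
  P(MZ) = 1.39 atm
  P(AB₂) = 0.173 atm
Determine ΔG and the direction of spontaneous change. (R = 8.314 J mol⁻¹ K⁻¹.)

Qp = P(D₂)²·P(MZ)³ / (P(Z)·P(AB₂)) = (1.12)²·(1.39)³ / ((9.45)·(0.173)) = 2.06
ΔG = RT ln(Qp/Kp) = (8.314 J mol⁻¹ K⁻¹)(298 K) × ln(2.06/5.56)
   = (2.478 kJ/mol)(-0.9929) = -2.46 kJ/mol
ΔG < 0, so the forward reaction is spontaneous (proceeds forward).

ΔG = -2.46 kJ/mol; the forward reaction is spontaneous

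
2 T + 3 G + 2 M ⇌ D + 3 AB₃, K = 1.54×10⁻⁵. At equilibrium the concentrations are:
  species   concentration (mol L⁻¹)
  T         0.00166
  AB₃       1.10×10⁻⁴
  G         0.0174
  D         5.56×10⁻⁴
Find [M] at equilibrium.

At equilibrium, K = [D]·[AB₃]³ / ([T]²·[G]³·[M]²) = 1.54×10⁻⁵.
(5.56×10⁻⁴)·(1.10×10⁻⁴)³ / ((0.00166)²·(0.0174)³·([M])²) = 1.54×10⁻⁵
[M]² = 3.31 ⇒ [M] = 1.82 mol L⁻¹

[M] = 1.82 mol L⁻¹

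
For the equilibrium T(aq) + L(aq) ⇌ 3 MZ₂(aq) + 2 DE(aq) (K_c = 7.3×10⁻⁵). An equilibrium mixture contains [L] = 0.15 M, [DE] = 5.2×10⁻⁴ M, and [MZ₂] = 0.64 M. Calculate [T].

[T] = 0.0065 M

At equilibrium, K_c = [MZ₂]³·[DE]² / ([T]·[L]) = 7.3×10⁻⁵.
(0.64)³·(5.2×10⁻⁴)² / (([T])·(0.15)) = 7.3×10⁻⁵
[T] = 0.00647 = 0.0065 M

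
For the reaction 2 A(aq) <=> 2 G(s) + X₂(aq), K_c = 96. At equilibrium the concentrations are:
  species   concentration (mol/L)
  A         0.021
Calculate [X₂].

[X₂] = 0.042 mol/L

(G is a pure solid — omitted from K_c.)
At equilibrium, K_c = [X₂] / [A]² = 96.
([X₂]) / (0.021)² = 96
[X₂] = 0.0423 = 0.042 mol/L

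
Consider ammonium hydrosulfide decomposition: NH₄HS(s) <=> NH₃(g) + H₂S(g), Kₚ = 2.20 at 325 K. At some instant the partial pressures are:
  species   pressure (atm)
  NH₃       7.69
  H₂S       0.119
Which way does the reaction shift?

(NH₄HS is a pure solid — omitted from Qₚ.)
Qₚ = P(NH₃)·P(H₂S) = (7.69)·(0.119) = 0.915
Qₚ = 0.915 < Kₚ = 2.20, so the forward reaction proceeds.

in the forward direction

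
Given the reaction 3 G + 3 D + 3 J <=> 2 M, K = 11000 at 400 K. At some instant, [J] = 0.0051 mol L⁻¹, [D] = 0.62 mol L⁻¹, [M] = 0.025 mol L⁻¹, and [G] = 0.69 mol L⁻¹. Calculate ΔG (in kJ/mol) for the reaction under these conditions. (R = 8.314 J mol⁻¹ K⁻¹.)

ΔG = 5.65 kJ/mol

Q = [M]² / ([G]³·[D]³·[J]³) = (0.025)² / ((0.69)³·(0.62)³·(0.0051)³) = 60200
ΔG = RT ln(Q/K) = (8.314 J mol⁻¹ K⁻¹)(400 K) × ln(60200/11000)
   = (3.326 kJ/mol)(1.700) = 5.65 kJ/mol
ΔG > 0, so the forward reaction is non-spontaneous (proceeds in reverse).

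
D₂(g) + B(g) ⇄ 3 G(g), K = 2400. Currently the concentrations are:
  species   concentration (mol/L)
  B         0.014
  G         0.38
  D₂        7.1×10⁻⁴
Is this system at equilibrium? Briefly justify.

Q = [G]³ / ([D₂]·[B]) = (0.38)³ / ((7.1×10⁻⁴)·(0.014)) = 5500
Q = 5500 > K = 2400: net reverse reaction.

no; Q > K, reaction proceeds in reverse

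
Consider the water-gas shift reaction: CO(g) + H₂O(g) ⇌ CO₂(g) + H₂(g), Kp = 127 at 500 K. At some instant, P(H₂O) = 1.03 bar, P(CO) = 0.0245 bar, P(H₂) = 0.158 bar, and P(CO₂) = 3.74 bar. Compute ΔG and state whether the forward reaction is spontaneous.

Qp = P(CO₂)·P(H₂) / (P(CO)·P(H₂O)) = (3.74)·(0.158) / ((0.0245)·(1.03)) = 23.4
ΔG = RT ln(Qp/Kp) = (8.314 J mol⁻¹ K⁻¹)(500 K) × ln(23.4/127)
   = (4.157 kJ/mol)(-1.691) = -7.03 kJ/mol
ΔG < 0, so the forward reaction is spontaneous (proceeds forward).

ΔG = -7.03 kJ/mol; the forward reaction is spontaneous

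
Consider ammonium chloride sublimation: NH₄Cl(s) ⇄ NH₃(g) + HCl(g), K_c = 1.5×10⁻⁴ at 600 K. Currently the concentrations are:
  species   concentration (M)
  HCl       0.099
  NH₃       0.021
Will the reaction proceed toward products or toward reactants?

(NH₄Cl is a pure solid — omitted from Q_c.)
Q_c = [NH₃]·[HCl] = (0.021)·(0.099) = 0.0021
Q_c = 0.0021 > K_c = 1.5×10⁻⁴, so the reverse reaction proceeds.

reverse (toward reactants)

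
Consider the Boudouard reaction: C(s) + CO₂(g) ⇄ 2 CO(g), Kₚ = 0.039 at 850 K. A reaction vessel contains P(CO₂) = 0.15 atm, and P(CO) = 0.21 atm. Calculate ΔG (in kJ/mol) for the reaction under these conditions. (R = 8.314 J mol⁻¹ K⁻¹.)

(C is a pure solid — omitted from Qₚ.)
Qₚ = P(CO)² / P(CO₂) = (0.21)² / (0.15) = 0.294
ΔG = RT ln(Qₚ/Kₚ) = (8.314 J mol⁻¹ K⁻¹)(850 K) × ln(0.294/0.039)
   = (7.067 kJ/mol)(2.020) = 14.3 kJ/mol
ΔG > 0, so the forward reaction is non-spontaneous (proceeds in reverse).

ΔG = 14.3 kJ/mol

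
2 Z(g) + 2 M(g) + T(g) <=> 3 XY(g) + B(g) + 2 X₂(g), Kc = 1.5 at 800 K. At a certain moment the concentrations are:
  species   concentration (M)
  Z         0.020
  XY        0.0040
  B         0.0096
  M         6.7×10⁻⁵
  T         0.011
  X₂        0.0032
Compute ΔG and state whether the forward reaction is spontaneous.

ΔG = -10.3 kJ/mol; the forward reaction is spontaneous

Qc = [XY]³·[B]·[X₂]² / ([Z]²·[M]²·[T]) = (0.0040)³·(0.0096)·(0.0032)² / ((0.020)²·(6.7×10⁻⁵)²·(0.011)) = 0.319
ΔG = RT ln(Qc/Kc) = (8.314 J mol⁻¹ K⁻¹)(800 K) × ln(0.319/1.5)
   = (6.651 kJ/mol)(-1.548) = -10.3 kJ/mol
ΔG < 0, so the forward reaction is spontaneous (proceeds forward).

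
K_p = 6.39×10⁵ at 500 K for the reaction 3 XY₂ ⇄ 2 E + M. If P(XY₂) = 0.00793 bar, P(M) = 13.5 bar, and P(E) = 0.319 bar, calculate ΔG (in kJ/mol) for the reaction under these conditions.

ΔG = 6.07 kJ/mol

Q_p = P(E)²·P(M) / P(XY₂)³ = (0.319)²·(13.5) / (0.00793)³ = 2.75×10⁶
ΔG = RT ln(Q_p/K_p) = (8.314 J mol⁻¹ K⁻¹)(500 K) × ln(2.75×10⁶/6.39×10⁵)
   = (4.157 kJ/mol)(1.459) = 6.07 kJ/mol
ΔG > 0, so the forward reaction is non-spontaneous (proceeds in reverse).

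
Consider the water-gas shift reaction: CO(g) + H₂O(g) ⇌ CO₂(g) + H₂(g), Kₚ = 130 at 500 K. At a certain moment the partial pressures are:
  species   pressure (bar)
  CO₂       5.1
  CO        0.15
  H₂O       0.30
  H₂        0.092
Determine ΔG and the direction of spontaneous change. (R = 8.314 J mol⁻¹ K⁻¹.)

Qₚ = P(CO₂)·P(H₂) / (P(CO)·P(H₂O)) = (5.1)·(0.092) / ((0.15)·(0.30)) = 10.4
ΔG = RT ln(Qₚ/Kₚ) = (8.314 J mol⁻¹ K⁻¹)(500 K) × ln(10.4/130)
   = (4.157 kJ/mol)(-2.526) = -10.5 kJ/mol
ΔG < 0, so the forward reaction is spontaneous (proceeds forward).

ΔG = -10.5 kJ/mol; the forward reaction is spontaneous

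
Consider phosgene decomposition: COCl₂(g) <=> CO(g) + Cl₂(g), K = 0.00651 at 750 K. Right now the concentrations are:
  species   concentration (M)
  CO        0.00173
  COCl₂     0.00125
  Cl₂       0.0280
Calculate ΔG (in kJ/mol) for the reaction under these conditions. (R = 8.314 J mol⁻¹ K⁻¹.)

Q = [CO]·[Cl₂] / [COCl₂] = (0.00173)·(0.0280) / (0.00125) = 0.0388
ΔG = RT ln(Q/K) = (8.314 J mol⁻¹ K⁻¹)(750 K) × ln(0.0388/0.00651)
   = (6.236 kJ/mol)(1.785) = 11.1 kJ/mol
ΔG > 0, so the forward reaction is non-spontaneous (proceeds in reverse).

ΔG = 11.1 kJ/mol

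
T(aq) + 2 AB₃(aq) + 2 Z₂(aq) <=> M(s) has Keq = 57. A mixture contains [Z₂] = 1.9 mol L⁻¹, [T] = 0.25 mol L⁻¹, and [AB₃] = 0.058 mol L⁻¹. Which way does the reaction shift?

(M is a pure solid — omitted from Q.)
Q = 1 / ([T]·[AB₃]²·[Z₂]²) = 1 / ((0.25)·(0.058)²·(1.9)²) = 330
Q = 330 > Keq = 57, so the reverse reaction proceeds.

reverse (toward reactants)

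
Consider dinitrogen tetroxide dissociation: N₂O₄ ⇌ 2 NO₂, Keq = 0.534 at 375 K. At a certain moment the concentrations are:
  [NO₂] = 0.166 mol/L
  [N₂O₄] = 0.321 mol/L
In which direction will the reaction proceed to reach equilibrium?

toward products

Q = [NO₂]² / [N₂O₄] = (0.166)² / (0.321) = 0.0858
Q = 0.0858 < Keq = 0.534, so the forward reaction proceeds.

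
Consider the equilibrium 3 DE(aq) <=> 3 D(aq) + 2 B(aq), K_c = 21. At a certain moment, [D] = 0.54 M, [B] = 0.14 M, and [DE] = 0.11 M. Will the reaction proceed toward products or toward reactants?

Q_c = [D]³·[B]² / [DE]³ = (0.54)³·(0.14)² / (0.11)³ = 2.3
Q_c = 2.3 < K_c = 21, so the forward reaction proceeds.

toward products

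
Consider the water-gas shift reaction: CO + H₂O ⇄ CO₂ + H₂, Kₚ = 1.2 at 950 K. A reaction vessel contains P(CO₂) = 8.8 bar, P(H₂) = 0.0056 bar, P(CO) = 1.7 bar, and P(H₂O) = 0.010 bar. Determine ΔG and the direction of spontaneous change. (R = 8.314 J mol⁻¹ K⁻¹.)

Qₚ = P(CO₂)·P(H₂) / (P(CO)·P(H₂O)) = (8.8)·(0.0056) / ((1.7)·(0.010)) = 2.90
ΔG = RT ln(Qₚ/Kₚ) = (8.314 J mol⁻¹ K⁻¹)(950 K) × ln(2.90/1.2)
   = (7.898 kJ/mol)(0.8824) = 6.97 kJ/mol
ΔG > 0, so the forward reaction is non-spontaneous (proceeds in reverse).

ΔG = 6.97 kJ/mol; the forward reaction is non-spontaneous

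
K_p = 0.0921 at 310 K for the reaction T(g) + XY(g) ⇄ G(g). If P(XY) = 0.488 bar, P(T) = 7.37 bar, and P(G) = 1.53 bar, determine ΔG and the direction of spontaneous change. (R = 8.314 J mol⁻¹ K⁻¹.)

ΔG = 3.94 kJ/mol; the forward reaction is non-spontaneous

Q_p = P(G) / (P(T)·P(XY)) = (1.53) / ((7.37)·(0.488)) = 0.425
ΔG = RT ln(Q_p/K_p) = (8.314 J mol⁻¹ K⁻¹)(310 K) × ln(0.425/0.0921)
   = (2.577 kJ/mol)(1.529) = 3.94 kJ/mol
ΔG > 0, so the forward reaction is non-spontaneous (proceeds in reverse).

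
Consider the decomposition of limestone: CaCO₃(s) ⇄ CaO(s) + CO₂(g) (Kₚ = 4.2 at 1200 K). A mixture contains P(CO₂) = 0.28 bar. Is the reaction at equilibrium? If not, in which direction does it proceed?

to the right

(CaCO₃, CaO are pure solids — omitted from Qₚ.)
Qₚ = P(CO₂) = 0.28
Qₚ = 0.28 < Kₚ = 4.2, so the forward reaction proceeds.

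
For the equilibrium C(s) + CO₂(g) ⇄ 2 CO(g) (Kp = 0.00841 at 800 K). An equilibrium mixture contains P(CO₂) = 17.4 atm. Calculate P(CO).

P(CO) = 0.383 atm

(C is a pure solid — omitted from Kp.)
At equilibrium, Kp = P(CO)² / P(CO₂) = 0.00841.
(P(CO))² / (17.4) = 0.00841
P(CO)² = 0.146 ⇒ P(CO) = 0.383 atm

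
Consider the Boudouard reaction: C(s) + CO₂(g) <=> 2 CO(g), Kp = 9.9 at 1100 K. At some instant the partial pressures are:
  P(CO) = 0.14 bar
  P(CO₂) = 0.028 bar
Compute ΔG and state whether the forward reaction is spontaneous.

ΔG = -24.2 kJ/mol; the forward reaction is spontaneous

(C is a pure solid — omitted from Qp.)
Qp = P(CO)² / P(CO₂) = (0.14)² / (0.028) = 0.700
ΔG = RT ln(Qp/Kp) = (8.314 J mol⁻¹ K⁻¹)(1100 K) × ln(0.700/9.9)
   = (9.145 kJ/mol)(-2.649) = -24.2 kJ/mol
ΔG < 0, so the forward reaction is spontaneous (proceeds forward).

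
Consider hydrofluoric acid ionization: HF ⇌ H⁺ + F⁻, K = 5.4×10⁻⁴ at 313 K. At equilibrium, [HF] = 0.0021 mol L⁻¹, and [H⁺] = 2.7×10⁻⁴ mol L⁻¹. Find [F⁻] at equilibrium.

[F⁻] = 0.0042 mol L⁻¹

At equilibrium, K = [H⁺]·[F⁻] / [HF] = 5.4×10⁻⁴.
(2.7×10⁻⁴)·([F⁻]) / (0.0021) = 5.4×10⁻⁴
[F⁻] = 0.00420 = 0.0042 mol L⁻¹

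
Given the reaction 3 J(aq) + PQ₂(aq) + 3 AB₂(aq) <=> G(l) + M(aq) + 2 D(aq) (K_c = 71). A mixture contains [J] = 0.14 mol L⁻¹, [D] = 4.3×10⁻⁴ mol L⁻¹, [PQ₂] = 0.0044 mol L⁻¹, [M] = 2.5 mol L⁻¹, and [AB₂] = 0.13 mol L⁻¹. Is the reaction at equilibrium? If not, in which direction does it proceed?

to the right

(G is a pure liquid — omitted from Q_c.)
Q_c = [M]·[D]² / ([J]³·[PQ₂]·[AB₂]³) = (2.5)·(4.3×10⁻⁴)² / ((0.14)³·(0.0044)·(0.13)³) = 17
Q_c = 17 < K_c = 71, so the forward reaction proceeds.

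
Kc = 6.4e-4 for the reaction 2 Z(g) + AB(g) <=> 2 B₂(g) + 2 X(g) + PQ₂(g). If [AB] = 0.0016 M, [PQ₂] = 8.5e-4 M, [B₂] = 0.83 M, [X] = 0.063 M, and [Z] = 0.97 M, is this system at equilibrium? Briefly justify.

no; Q > K, reaction proceeds in reverse

Qc = [B₂]²·[X]²·[PQ₂] / ([Z]²·[AB]) = (0.83)²·(0.063)²·(8.5e-4) / ((0.97)²·(0.0016)) = 0.0015
Qc = 0.0015 > Kc = 6.4e-4: net reverse reaction.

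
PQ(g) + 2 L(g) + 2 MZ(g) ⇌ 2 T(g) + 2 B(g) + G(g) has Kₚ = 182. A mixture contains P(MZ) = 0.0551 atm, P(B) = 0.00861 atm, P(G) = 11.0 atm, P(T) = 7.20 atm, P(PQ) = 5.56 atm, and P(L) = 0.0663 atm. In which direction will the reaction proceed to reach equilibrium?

Qₚ = P(T)²·P(B)²·P(G) / (P(PQ)·P(L)²·P(MZ)²) = (7.20)²·(0.00861)²·(11.0) / ((5.56)·(0.0663)²·(0.0551)²) = 570
Qₚ = 570 > Kₚ = 182, so the reverse reaction proceeds.

reverse (toward reactants)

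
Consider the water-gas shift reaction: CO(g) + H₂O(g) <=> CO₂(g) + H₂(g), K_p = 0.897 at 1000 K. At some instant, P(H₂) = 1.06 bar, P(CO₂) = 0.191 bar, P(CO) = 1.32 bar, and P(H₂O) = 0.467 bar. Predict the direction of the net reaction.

to the right

Q_p = P(CO₂)·P(H₂) / (P(CO)·P(H₂O)) = (0.191)·(1.06) / ((1.32)·(0.467)) = 0.328
Q_p = 0.328 < K_p = 0.897, so the forward reaction proceeds.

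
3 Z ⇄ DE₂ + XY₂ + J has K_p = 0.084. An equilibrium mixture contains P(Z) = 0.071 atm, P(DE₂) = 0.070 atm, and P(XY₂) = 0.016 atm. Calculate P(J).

At equilibrium, K_p = P(DE₂)·P(XY₂)·P(J) / P(Z)³ = 0.084.
(0.070)·(0.016)·(P(J)) / (0.071)³ = 0.084
P(J) = 0.0268 = 0.027 atm

P(J) = 0.027 atm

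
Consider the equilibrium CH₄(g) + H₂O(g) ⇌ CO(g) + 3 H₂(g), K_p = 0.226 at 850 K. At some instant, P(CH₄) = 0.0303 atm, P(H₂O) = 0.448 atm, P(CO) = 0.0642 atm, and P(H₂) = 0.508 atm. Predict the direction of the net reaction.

Q_p = P(CO)·P(H₂)³ / (P(CH₄)·P(H₂O)) = (0.0642)·(0.508)³ / ((0.0303)·(0.448)) = 0.620
Q_p = 0.620 > K_p = 0.226, so the reverse reaction proceeds.

to the left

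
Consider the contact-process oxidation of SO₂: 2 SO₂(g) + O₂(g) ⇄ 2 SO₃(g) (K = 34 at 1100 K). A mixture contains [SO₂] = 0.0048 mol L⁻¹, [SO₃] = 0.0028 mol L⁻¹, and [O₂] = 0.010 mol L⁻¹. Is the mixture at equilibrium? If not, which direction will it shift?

yes, at equilibrium

Q = [SO₃]² / ([SO₂]²·[O₂]) = (0.0028)² / ((0.0048)²·(0.010)) = 34
Q = 34 = K; the system is at equilibrium.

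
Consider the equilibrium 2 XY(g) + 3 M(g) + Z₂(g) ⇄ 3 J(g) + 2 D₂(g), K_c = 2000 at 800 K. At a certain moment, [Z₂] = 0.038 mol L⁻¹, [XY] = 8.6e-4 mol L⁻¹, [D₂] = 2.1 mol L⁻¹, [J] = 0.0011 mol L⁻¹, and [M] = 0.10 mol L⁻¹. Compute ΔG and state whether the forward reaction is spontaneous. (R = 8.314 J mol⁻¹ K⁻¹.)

ΔG = -15.0 kJ/mol; the forward reaction is spontaneous

Q_c = [J]³·[D₂]² / ([XY]²·[M]³·[Z₂]) = (0.0011)³·(2.1)² / ((8.6e-4)²·(0.10)³·(0.038)) = 209
ΔG = RT ln(Q_c/K_c) = (8.314 J mol⁻¹ K⁻¹)(800 K) × ln(209/2000)
   = (6.651 kJ/mol)(-2.259) = -15.0 kJ/mol
ΔG < 0, so the forward reaction is spontaneous (proceeds forward).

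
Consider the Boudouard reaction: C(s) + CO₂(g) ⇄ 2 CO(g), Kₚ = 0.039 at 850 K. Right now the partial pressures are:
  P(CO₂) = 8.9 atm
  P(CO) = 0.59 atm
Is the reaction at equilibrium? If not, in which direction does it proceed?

(C is a pure solid — omitted from Qₚ.)
Qₚ = P(CO)² / P(CO₂) = (0.59)² / (8.9) = 0.039
Qₚ = 0.039 = Kₚ, so the system is already at equilibrium.

at equilibrium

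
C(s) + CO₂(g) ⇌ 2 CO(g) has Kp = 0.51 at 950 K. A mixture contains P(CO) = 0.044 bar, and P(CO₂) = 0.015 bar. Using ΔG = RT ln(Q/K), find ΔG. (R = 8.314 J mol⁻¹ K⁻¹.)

(C is a pure solid — omitted from Qp.)
Qp = P(CO)² / P(CO₂) = (0.044)² / (0.015) = 0.129
ΔG = RT ln(Qp/Kp) = (8.314 J mol⁻¹ K⁻¹)(950 K) × ln(0.129/0.51)
   = (7.898 kJ/mol)(-1.375) = -10.9 kJ/mol
ΔG < 0, so the forward reaction is spontaneous (proceeds forward).

ΔG = -10.9 kJ/mol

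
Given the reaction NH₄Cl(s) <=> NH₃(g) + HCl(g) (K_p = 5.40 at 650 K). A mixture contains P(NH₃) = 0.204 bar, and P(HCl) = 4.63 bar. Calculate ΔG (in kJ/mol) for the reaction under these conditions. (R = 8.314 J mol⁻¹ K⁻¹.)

ΔG = -9.42 kJ/mol

(NH₄Cl is a pure solid — omitted from Q_p.)
Q_p = P(NH₃)·P(HCl) = (0.204)·(4.63) = 0.945
ΔG = RT ln(Q_p/K_p) = (8.314 J mol⁻¹ K⁻¹)(650 K) × ln(0.945/5.40)
   = (5.404 kJ/mol)(-1.743) = -9.42 kJ/mol
ΔG < 0, so the forward reaction is spontaneous (proceeds forward).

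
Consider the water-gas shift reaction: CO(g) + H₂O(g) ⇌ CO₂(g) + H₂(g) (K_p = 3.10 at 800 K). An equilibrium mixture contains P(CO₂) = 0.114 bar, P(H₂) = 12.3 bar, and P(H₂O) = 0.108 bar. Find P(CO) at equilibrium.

At equilibrium, K_p = P(CO₂)·P(H₂) / (P(CO)·P(H₂O)) = 3.10.
(0.114)·(12.3) / ((P(CO))·(0.108)) = 3.10
P(CO) = 4.19 bar

P(CO) = 4.19 bar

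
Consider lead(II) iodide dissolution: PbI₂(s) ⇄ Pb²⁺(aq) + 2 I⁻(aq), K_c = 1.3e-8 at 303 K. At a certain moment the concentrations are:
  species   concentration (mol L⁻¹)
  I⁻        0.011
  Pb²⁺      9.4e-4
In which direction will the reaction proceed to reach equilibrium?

to the left

(PbI₂ is a pure solid — omitted from Q_c.)
Q_c = [Pb²⁺]·[I⁻]² = (9.4e-4)·(0.011)² = 1.1e-7
Q_c = 1.1e-7 > K_c = 1.3e-8, so the reverse reaction proceeds.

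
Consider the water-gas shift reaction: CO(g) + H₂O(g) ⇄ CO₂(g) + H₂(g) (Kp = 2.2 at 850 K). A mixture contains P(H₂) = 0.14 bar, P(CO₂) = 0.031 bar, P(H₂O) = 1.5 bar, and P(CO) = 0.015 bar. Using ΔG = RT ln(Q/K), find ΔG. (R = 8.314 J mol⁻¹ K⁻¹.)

Qp = P(CO₂)·P(H₂) / (P(CO)·P(H₂O)) = (0.031)·(0.14) / ((0.015)·(1.5)) = 0.193
ΔG = RT ln(Qp/Kp) = (8.314 J mol⁻¹ K⁻¹)(850 K) × ln(0.193/2.2)
   = (7.067 kJ/mol)(-2.434) = -17.2 kJ/mol
ΔG < 0, so the forward reaction is spontaneous (proceeds forward).

ΔG = -17.2 kJ/mol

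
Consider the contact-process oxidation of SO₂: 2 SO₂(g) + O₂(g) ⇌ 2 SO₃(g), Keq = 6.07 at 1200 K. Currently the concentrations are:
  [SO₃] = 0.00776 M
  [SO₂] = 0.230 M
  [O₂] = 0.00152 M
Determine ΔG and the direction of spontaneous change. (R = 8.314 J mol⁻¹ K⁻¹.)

ΔG = -20.9 kJ/mol; the forward reaction is spontaneous

Q = [SO₃]² / ([SO₂]²·[O₂]) = (0.00776)² / ((0.230)²·(0.00152)) = 0.749
ΔG = RT ln(Q/Keq) = (8.314 J mol⁻¹ K⁻¹)(1200 K) × ln(0.749/6.07)
   = (9.977 kJ/mol)(-2.092) = -20.9 kJ/mol
ΔG < 0, so the forward reaction is spontaneous (proceeds forward).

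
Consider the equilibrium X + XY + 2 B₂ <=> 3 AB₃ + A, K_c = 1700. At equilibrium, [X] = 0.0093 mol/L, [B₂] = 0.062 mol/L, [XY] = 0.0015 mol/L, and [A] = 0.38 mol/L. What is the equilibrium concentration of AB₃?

[AB₃] = 0.062 mol/L

At equilibrium, K_c = [AB₃]³·[A] / ([X]·[XY]·[B₂]²) = 1700.
([AB₃])³·(0.38) / ((0.0093)·(0.0015)·(0.062)²) = 1700
[AB₃]³ = 2.40×10⁻⁴ ⇒ [AB₃] = 0.062 mol/L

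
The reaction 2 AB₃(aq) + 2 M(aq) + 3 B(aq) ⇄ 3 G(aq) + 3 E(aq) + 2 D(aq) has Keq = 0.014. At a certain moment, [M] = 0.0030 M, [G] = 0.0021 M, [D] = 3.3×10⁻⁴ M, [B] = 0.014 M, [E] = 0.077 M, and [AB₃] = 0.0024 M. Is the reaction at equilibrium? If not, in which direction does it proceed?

in the forward direction

Q = [G]³·[E]³·[D]² / ([AB₃]²·[M]²·[B]³) = (0.0021)³·(0.077)³·(3.3×10⁻⁴)² / ((0.0024)²·(0.0030)²·(0.014)³) = 0.0032
Q = 0.0032 < Keq = 0.014, so the forward reaction proceeds.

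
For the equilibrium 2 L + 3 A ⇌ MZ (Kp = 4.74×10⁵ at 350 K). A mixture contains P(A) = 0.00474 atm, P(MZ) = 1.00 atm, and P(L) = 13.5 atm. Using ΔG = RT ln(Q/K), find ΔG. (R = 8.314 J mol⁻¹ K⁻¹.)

ΔG = -6.46 kJ/mol

Qp = P(MZ) / (P(L)²·P(A)³) = (1.00) / ((13.5)²·(0.00474)³) = 51500
ΔG = RT ln(Qp/Kp) = (8.314 J mol⁻¹ K⁻¹)(350 K) × ln(51500/4.74×10⁵)
   = (2.910 kJ/mol)(-2.220) = -6.46 kJ/mol
ΔG < 0, so the forward reaction is spontaneous (proceeds forward).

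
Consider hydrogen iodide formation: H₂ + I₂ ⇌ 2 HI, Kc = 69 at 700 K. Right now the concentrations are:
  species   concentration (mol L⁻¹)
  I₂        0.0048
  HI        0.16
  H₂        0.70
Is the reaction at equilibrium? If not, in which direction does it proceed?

to the right

Qc = [HI]² / ([H₂]·[I₂]) = (0.16)² / ((0.70)·(0.0048)) = 7.6
Qc = 7.6 < Kc = 69, so the forward reaction proceeds.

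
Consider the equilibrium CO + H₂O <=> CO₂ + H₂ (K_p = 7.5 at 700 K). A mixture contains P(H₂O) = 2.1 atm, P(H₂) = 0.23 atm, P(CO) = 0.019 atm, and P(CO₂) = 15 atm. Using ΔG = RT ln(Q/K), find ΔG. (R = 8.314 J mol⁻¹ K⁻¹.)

ΔG = 14.2 kJ/mol

Q_p = P(CO₂)·P(H₂) / (P(CO)·P(H₂O)) = (15)·(0.23) / ((0.019)·(2.1)) = 86.5
ΔG = RT ln(Q_p/K_p) = (8.314 J mol⁻¹ K⁻¹)(700 K) × ln(86.5/7.5)
   = (5.820 kJ/mol)(2.445) = 14.2 kJ/mol
ΔG > 0, so the forward reaction is non-spontaneous (proceeds in reverse).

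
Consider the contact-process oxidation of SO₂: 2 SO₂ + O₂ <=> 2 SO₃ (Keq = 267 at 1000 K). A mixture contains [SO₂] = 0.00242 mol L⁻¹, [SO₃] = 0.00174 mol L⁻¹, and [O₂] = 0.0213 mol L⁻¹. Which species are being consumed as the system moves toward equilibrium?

Q = [SO₃]² / ([SO₂]²·[O₂]) = (0.00174)² / ((0.00242)²·(0.0213)) = 24.3
Q = 24.3 < Keq = 267: net forward reaction.

SO₂, O₂ (reactants)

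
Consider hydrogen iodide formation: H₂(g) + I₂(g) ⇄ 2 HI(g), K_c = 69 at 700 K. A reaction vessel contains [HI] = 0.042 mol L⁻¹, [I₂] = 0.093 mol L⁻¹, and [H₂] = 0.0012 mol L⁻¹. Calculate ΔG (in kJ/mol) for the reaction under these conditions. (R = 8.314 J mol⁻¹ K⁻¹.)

ΔG = -8.58 kJ/mol

Q_c = [HI]² / ([H₂]·[I₂]) = (0.042)² / ((0.0012)·(0.093)) = 15.8
ΔG = RT ln(Q_c/K_c) = (8.314 J mol⁻¹ K⁻¹)(700 K) × ln(15.8/69)
   = (5.820 kJ/mol)(-1.474) = -8.58 kJ/mol
ΔG < 0, so the forward reaction is spontaneous (proceeds forward).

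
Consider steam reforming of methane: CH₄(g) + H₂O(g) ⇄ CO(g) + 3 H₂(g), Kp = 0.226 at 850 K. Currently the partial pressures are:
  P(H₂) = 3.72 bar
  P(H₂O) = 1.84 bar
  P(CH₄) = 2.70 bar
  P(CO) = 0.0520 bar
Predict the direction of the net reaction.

to the left

Qp = P(CO)·P(H₂)³ / (P(CH₄)·P(H₂O)) = (0.0520)·(3.72)³ / ((2.70)·(1.84)) = 0.539
Qp = 0.539 > Kp = 0.226, so the reverse reaction proceeds.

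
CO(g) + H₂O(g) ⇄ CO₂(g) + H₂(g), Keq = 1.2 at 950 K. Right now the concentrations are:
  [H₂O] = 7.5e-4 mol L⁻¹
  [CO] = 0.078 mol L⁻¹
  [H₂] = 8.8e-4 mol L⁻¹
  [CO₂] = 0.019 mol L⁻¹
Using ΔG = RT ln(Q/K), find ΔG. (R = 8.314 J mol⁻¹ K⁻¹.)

Q = [CO₂]·[H₂] / ([CO]·[H₂O]) = (0.019)·(8.8e-4) / ((0.078)·(7.5e-4)) = 0.286
ΔG = RT ln(Q/Keq) = (8.314 J mol⁻¹ K⁻¹)(950 K) × ln(0.286/1.2)
   = (7.898 kJ/mol)(-1.434) = -11.3 kJ/mol
ΔG < 0, so the forward reaction is spontaneous (proceeds forward).

ΔG = -11.3 kJ/mol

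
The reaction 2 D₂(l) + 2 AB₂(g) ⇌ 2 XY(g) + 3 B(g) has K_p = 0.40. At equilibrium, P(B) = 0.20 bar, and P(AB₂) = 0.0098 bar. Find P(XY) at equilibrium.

(D₂ is a pure liquid — omitted from K_p.)
At equilibrium, K_p = P(XY)²·P(B)³ / P(AB₂)² = 0.40.
(P(XY))²·(0.20)³ / (0.0098)² = 0.40
P(XY)² = 0.00480 ⇒ P(XY) = 0.069 bar

P(XY) = 0.069 bar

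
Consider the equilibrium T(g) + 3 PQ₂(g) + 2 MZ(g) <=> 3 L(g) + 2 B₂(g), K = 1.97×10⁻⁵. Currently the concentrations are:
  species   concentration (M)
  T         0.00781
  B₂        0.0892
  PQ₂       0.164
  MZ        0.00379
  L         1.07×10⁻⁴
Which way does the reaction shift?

Q = [L]³·[B₂]² / ([T]·[PQ₂]³·[MZ]²) = (1.07×10⁻⁴)³·(0.0892)² / ((0.00781)·(0.164)³·(0.00379)²) = 1.97×10⁻⁵
Q = 1.97×10⁻⁵ = K, so the system is already at equilibrium.

at equilibrium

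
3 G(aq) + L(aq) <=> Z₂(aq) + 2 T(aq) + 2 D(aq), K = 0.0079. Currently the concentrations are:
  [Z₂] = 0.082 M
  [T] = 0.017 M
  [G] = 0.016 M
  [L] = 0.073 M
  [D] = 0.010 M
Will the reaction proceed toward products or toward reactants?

Q = [Z₂]·[T]²·[D]² / ([G]³·[L]) = (0.082)·(0.017)²·(0.010)² / ((0.016)³·(0.073)) = 0.0079
Q = 0.0079 = K, so the system is already at equilibrium.

no net change (already at equilibrium)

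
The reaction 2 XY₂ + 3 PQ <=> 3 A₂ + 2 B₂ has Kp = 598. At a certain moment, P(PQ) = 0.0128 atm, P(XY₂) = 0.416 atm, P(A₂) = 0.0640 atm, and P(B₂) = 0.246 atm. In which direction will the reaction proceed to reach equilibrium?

toward products

Qp = P(A₂)³·P(B₂)² / (P(XY₂)²·P(PQ)³) = (0.0640)³·(0.246)² / ((0.416)²·(0.0128)³) = 43.7
Qp = 43.7 < Kp = 598, so the forward reaction proceeds.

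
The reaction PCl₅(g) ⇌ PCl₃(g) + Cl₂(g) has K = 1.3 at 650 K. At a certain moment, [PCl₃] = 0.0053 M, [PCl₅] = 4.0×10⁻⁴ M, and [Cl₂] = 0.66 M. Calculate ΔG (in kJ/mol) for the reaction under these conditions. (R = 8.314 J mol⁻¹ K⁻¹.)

ΔG = 10.3 kJ/mol

Q = [PCl₃]·[Cl₂] / [PCl₅] = (0.0053)·(0.66) / (4.0×10⁻⁴) = 8.75
ΔG = RT ln(Q/K) = (8.314 J mol⁻¹ K⁻¹)(650 K) × ln(8.75/1.3)
   = (5.404 kJ/mol)(1.907) = 10.3 kJ/mol
ΔG > 0, so the forward reaction is non-spontaneous (proceeds in reverse).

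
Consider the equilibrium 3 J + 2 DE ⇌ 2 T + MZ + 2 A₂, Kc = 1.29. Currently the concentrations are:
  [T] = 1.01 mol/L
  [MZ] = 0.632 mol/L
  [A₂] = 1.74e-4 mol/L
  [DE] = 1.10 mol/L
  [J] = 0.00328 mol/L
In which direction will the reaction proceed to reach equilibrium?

in the forward direction

Qc = [T]²·[MZ]·[A₂]² / ([J]³·[DE]²) = (1.01)²·(0.632)·(1.74e-4)² / ((0.00328)³·(1.10)²) = 0.457
Qc = 0.457 < Kc = 1.29, so the forward reaction proceeds.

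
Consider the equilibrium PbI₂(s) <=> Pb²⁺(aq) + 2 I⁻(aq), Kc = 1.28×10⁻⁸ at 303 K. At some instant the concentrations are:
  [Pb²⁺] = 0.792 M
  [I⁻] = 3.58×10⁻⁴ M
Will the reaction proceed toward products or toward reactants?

toward reactants

(PbI₂ is a pure solid — omitted from Qc.)
Qc = [Pb²⁺]·[I⁻]² = (0.792)·(3.58×10⁻⁴)² = 1.02×10⁻⁷
Qc = 1.02×10⁻⁷ > Kc = 1.28×10⁻⁸, so the reverse reaction proceeds.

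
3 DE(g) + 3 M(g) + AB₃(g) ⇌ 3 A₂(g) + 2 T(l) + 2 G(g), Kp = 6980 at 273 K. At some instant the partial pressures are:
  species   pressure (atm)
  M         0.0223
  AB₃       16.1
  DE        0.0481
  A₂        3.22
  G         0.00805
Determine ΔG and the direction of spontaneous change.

ΔG = 6.24 kJ/mol; the forward reaction is non-spontaneous

(T is a pure liquid — omitted from Qp.)
Qp = P(A₂)³·P(G)² / (P(DE)³·P(M)³·P(AB₃)) = (3.22)³·(0.00805)² / ((0.0481)³·(0.0223)³·(16.1)) = 1.09e5
ΔG = RT ln(Qp/Kp) = (8.314 J mol⁻¹ K⁻¹)(273 K) × ln(1.09e5/6980)
   = (2.270 kJ/mol)(2.748) = 6.24 kJ/mol
ΔG > 0, so the forward reaction is non-spontaneous (proceeds in reverse).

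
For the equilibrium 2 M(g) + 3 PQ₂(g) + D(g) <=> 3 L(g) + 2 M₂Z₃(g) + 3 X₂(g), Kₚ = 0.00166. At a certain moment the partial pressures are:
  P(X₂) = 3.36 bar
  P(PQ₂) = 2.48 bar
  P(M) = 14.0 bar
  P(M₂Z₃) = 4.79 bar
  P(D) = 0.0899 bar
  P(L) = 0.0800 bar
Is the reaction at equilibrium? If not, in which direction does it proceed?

at equilibrium

Qₚ = P(L)³·P(M₂Z₃)²·P(X₂)³ / (P(M)²·P(PQ₂)³·P(D)) = (0.0800)³·(4.79)²·(3.36)³ / ((14.0)²·(2.48)³·(0.0899)) = 0.00166
Qₚ = 0.00166 = Kₚ, so the system is already at equilibrium.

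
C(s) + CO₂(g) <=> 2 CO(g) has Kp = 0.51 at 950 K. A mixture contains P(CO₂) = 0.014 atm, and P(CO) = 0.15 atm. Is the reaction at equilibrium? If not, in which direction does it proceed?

toward reactants

(C is a pure solid — omitted from Qp.)
Qp = P(CO)² / P(CO₂) = (0.15)² / (0.014) = 1.6
Qp = 1.6 > Kp = 0.51, so the reverse reaction proceeds.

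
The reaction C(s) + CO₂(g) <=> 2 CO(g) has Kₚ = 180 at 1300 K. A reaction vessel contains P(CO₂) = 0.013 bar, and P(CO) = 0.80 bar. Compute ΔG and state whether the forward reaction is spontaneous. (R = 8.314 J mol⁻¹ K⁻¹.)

ΔG = -14.0 kJ/mol; the forward reaction is spontaneous

(C is a pure solid — omitted from Qₚ.)
Qₚ = P(CO)² / P(CO₂) = (0.80)² / (0.013) = 49.2
ΔG = RT ln(Qₚ/Kₚ) = (8.314 J mol⁻¹ K⁻¹)(1300 K) × ln(49.2/180)
   = (10.81 kJ/mol)(-1.297) = -14.0 kJ/mol
ΔG < 0, so the forward reaction is spontaneous (proceeds forward).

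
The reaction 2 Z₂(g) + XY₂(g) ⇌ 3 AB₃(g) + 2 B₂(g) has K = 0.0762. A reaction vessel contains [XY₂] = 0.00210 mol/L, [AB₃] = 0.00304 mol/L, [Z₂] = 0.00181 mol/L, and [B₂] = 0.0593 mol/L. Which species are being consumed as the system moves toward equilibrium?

Z₂, XY₂ (reactants)

Q = [AB₃]³·[B₂]² / ([Z₂]²·[XY₂]) = (0.00304)³·(0.0593)² / ((0.00181)²·(0.00210)) = 0.0144
Q = 0.0144 < K = 0.0762: net forward reaction.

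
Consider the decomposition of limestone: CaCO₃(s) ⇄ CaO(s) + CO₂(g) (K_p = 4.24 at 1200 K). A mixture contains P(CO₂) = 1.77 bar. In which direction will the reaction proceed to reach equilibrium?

(CaCO₃, CaO are pure solids — omitted from Q_p.)
Q_p = P(CO₂) = 1.77
Q_p = 1.77 < K_p = 4.24, so the forward reaction proceeds.

forward (toward products)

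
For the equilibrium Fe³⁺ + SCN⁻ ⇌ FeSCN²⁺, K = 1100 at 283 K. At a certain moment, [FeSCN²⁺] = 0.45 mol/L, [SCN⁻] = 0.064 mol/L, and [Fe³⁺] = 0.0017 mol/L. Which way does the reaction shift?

Q = [FeSCN²⁺] / ([Fe³⁺]·[SCN⁻]) = (0.45) / ((0.0017)·(0.064)) = 4100
Q = 4100 > K = 1100, so the reverse reaction proceeds.

toward reactants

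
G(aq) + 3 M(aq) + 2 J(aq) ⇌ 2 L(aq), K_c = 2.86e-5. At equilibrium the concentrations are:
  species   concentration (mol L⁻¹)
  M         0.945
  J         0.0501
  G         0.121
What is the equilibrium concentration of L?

At equilibrium, K_c = [L]² / ([G]·[M]³·[J]²) = 2.86e-5.
([L])² / ((0.121)·(0.945)³·(0.0501)²) = 2.86e-5
[L]² = 7.33e-9 ⇒ [L] = 8.56e-5 mol L⁻¹

[L] = 8.56e-5 mol L⁻¹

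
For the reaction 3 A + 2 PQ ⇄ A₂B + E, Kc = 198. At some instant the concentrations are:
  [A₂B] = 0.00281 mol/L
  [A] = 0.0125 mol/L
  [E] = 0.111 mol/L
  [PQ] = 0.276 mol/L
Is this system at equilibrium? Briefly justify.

no; Q > K, reaction proceeds in reverse

Qc = [A₂B]·[E] / ([A]³·[PQ]²) = (0.00281)·(0.111) / ((0.0125)³·(0.276)²) = 2100
Qc = 2100 > Kc = 198: net reverse reaction.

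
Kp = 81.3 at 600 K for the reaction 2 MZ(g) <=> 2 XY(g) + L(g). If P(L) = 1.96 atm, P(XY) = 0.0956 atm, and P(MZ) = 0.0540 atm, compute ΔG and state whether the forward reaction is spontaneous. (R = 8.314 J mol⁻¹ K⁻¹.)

Qp = P(XY)²·P(L) / P(MZ)² = (0.0956)²·(1.96) / (0.0540)² = 6.14
ΔG = RT ln(Qp/Kp) = (8.314 J mol⁻¹ K⁻¹)(600 K) × ln(6.14/81.3)
   = (4.988 kJ/mol)(-2.583) = -12.9 kJ/mol
ΔG < 0, so the forward reaction is spontaneous (proceeds forward).

ΔG = -12.9 kJ/mol; the forward reaction is spontaneous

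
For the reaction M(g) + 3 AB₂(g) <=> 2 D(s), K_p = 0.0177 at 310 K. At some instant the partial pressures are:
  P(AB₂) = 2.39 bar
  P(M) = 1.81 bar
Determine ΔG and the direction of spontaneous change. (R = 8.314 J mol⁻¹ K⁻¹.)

(D is a pure solid — omitted from Q_p.)
Q_p = 1 / (P(M)·P(AB₂)³) = 1 / ((1.81)·(2.39)³) = 0.0405
ΔG = RT ln(Q_p/K_p) = (8.314 J mol⁻¹ K⁻¹)(310 K) × ln(0.0405/0.0177)
   = (2.577 kJ/mol)(0.8277) = 2.13 kJ/mol
ΔG > 0, so the forward reaction is non-spontaneous (proceeds in reverse).

ΔG = 2.13 kJ/mol; the forward reaction is non-spontaneous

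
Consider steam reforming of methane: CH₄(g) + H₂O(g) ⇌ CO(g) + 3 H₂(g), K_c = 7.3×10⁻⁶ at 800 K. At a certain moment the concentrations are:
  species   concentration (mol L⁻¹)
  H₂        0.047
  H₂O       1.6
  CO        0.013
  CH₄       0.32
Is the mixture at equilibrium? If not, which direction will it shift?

no; Q < K, reaction proceeds forward

Q_c = [CO]·[H₂]³ / ([CH₄]·[H₂O]) = (0.013)·(0.047)³ / ((0.32)·(1.6)) = 2.6×10⁻⁶
Q_c = 2.6×10⁻⁶ < K_c = 7.3×10⁻⁶: net forward reaction.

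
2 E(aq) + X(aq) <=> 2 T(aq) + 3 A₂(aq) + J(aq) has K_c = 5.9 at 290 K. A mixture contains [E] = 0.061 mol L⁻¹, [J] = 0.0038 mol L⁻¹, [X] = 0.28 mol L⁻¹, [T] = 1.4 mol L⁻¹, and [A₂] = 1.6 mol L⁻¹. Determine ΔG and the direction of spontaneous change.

ΔG = 3.86 kJ/mol; the forward reaction is non-spontaneous

Q_c = [T]²·[A₂]³·[J] / ([E]²·[X]) = (1.4)²·(1.6)³·(0.0038) / ((0.061)²·(0.28)) = 29.3
ΔG = RT ln(Q_c/K_c) = (8.314 J mol⁻¹ K⁻¹)(290 K) × ln(29.3/5.9)
   = (2.411 kJ/mol)(1.603) = 3.86 kJ/mol
ΔG > 0, so the forward reaction is non-spontaneous (proceeds in reverse).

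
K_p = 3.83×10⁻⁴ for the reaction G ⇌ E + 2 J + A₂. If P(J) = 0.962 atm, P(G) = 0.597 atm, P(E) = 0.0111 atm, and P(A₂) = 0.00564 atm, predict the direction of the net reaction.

in the forward direction

Q_p = P(E)·P(J)²·P(A₂) / P(G) = (0.0111)·(0.962)²·(0.00564) / (0.597) = 9.70×10⁻⁵
Q_p = 9.70×10⁻⁵ < K_p = 3.83×10⁻⁴, so the forward reaction proceeds.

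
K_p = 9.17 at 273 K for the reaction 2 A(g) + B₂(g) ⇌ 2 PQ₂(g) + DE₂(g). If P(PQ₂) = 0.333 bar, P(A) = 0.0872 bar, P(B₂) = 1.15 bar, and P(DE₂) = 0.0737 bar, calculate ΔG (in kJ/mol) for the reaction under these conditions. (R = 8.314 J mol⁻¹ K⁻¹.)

Q_p = P(PQ₂)²·P(DE₂) / (P(A)²·P(B₂)) = (0.333)²·(0.0737) / ((0.0872)²·(1.15)) = 0.935
ΔG = RT ln(Q_p/K_p) = (8.314 J mol⁻¹ K⁻¹)(273 K) × ln(0.935/9.17)
   = (2.270 kJ/mol)(-2.283) = -5.18 kJ/mol
ΔG < 0, so the forward reaction is spontaneous (proceeds forward).

ΔG = -5.18 kJ/mol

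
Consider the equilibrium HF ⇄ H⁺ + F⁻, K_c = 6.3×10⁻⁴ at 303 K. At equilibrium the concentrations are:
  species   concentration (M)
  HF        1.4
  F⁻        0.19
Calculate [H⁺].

At equilibrium, K_c = [H⁺]·[F⁻] / [HF] = 6.3×10⁻⁴.
([H⁺])·(0.19) / (1.4) = 6.3×10⁻⁴
[H⁺] = 0.00464 = 0.0046 M

[H⁺] = 0.0046 M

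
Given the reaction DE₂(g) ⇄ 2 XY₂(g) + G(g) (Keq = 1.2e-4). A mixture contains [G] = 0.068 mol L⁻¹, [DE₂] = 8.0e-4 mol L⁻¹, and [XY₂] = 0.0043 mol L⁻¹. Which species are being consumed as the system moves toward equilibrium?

Q = [XY₂]²·[G] / [DE₂] = (0.0043)²·(0.068) / (8.0e-4) = 0.0016
Q = 0.0016 > Keq = 1.2e-4: net reverse reaction.

XY₂, G (products)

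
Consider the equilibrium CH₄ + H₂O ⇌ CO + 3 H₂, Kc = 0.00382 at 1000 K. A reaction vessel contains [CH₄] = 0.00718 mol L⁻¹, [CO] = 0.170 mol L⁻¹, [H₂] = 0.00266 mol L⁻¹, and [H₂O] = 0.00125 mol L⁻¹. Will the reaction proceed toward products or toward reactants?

toward products

Qc = [CO]·[H₂]³ / ([CH₄]·[H₂O]) = (0.170)·(0.00266)³ / ((0.00718)·(0.00125)) = 3.56×10⁻⁴
Qc = 3.56×10⁻⁴ < Kc = 0.00382, so the forward reaction proceeds.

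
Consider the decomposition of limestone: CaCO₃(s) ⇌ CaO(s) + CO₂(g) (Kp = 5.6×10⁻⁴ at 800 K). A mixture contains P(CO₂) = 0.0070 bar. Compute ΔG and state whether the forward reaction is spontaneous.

ΔG = 16.8 kJ/mol; the forward reaction is non-spontaneous

(CaCO₃, CaO are pure solids — omitted from Qp.)
Qp = P(CO₂) = 0.00700
ΔG = RT ln(Qp/Kp) = (8.314 J mol⁻¹ K⁻¹)(800 K) × ln(0.00700/5.6×10⁻⁴)
   = (6.651 kJ/mol)(2.526) = 16.8 kJ/mol
ΔG > 0, so the forward reaction is non-spontaneous (proceeds in reverse).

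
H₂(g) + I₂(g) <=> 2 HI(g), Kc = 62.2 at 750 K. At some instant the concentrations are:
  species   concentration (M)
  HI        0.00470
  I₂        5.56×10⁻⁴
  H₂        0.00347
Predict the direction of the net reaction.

to the right

Qc = [HI]² / ([H₂]·[I₂]) = (0.00470)² / ((0.00347)·(5.56×10⁻⁴)) = 11.4
Qc = 11.4 < Kc = 62.2, so the forward reaction proceeds.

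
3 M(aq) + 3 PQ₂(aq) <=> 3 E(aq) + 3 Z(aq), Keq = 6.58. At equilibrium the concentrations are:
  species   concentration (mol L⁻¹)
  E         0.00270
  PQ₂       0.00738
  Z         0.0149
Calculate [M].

At equilibrium, Keq = [E]³·[Z]³ / ([M]³·[PQ₂]³) = 6.58.
(0.00270)³·(0.0149)³ / (([M])³·(0.00738)³) = 6.58
[M]³ = 2.46×10⁻⁸ ⇒ [M] = 0.00291 mol L⁻¹

[M] = 0.00291 mol L⁻¹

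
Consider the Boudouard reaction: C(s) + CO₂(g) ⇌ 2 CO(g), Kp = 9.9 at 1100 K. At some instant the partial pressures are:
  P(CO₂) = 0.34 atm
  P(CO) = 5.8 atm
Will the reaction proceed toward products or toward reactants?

toward reactants

(C is a pure solid — omitted from Qp.)
Qp = P(CO)² / P(CO₂) = (5.8)² / (0.34) = 99
Qp = 99 > Kp = 9.9, so the reverse reaction proceeds.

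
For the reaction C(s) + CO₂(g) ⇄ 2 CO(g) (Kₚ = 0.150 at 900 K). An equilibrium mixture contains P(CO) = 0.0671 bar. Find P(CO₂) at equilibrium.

P(CO₂) = 0.0300 bar

(C is a pure solid — omitted from Kₚ.)
At equilibrium, Kₚ = P(CO)² / P(CO₂) = 0.150.
(0.0671)² / (P(CO₂)) = 0.150
P(CO₂) = 0.0300 bar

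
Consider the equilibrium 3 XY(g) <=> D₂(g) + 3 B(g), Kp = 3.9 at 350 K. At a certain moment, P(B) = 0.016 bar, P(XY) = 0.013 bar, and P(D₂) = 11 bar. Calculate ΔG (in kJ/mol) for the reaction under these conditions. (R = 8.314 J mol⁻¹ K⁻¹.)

Qp = P(D₂)·P(B)³ / P(XY)³ = (11)·(0.016)³ / (0.013)³ = 20.5
ΔG = RT ln(Qp/Kp) = (8.314 J mol⁻¹ K⁻¹)(350 K) × ln(20.5/3.9)
   = (2.910 kJ/mol)(1.659) = 4.83 kJ/mol
ΔG > 0, so the forward reaction is non-spontaneous (proceeds in reverse).

ΔG = 4.83 kJ/mol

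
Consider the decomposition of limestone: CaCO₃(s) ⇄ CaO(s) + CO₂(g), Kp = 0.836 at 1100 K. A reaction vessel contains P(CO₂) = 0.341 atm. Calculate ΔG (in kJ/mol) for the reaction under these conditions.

(CaCO₃, CaO are pure solids — omitted from Qp.)
Qp = P(CO₂) = 0.341
ΔG = RT ln(Qp/Kp) = (8.314 J mol⁻¹ K⁻¹)(1100 K) × ln(0.341/0.836)
   = (9.145 kJ/mol)(-0.8967) = -8.20 kJ/mol
ΔG < 0, so the forward reaction is spontaneous (proceeds forward).

ΔG = -8.20 kJ/mol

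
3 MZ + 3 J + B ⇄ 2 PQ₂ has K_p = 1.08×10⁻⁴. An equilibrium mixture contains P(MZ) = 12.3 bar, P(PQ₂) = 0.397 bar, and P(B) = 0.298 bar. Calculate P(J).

P(J) = 1.38 bar

At equilibrium, K_p = P(PQ₂)² / (P(MZ)³·P(J)³·P(B)) = 1.08×10⁻⁴.
(0.397)² / ((12.3)³·(P(J))³·(0.298)) = 1.08×10⁻⁴
P(J)³ = 2.63 ⇒ P(J) = 1.38 bar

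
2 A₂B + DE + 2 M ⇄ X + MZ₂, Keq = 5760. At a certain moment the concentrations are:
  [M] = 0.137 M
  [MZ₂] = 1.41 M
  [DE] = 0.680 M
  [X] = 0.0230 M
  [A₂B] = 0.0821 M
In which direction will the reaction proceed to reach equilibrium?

toward products

Q = [X]·[MZ₂] / ([A₂B]²·[DE]·[M]²) = (0.0230)·(1.41) / ((0.0821)²·(0.680)·(0.137)²) = 377
Q = 377 < Keq = 5760, so the forward reaction proceeds.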